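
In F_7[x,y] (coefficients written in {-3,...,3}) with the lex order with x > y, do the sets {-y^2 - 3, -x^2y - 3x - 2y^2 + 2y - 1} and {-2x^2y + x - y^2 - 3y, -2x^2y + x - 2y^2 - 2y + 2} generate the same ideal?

No, the ideals differ.

For a fixed monomial order, each ideal has a unique reduced Gröbner basis; comparing bases decides equality.
Buchberger on the first generating set:
f_1 = -y^2 - 3, LT = y^2.
f_2 = -x^2y - 3x - 2y^2 + 2y - 1, LT = x^2y.

S(f_1,f_2): lcm = x^2y^2. S = 3x^2 - 3xy - 2y^3 + 2y^2 - y.
  leading term x^2: no divisor's leading term divides it; move 3x^2 to the remainder.
  leading term xy: no divisor's leading term divides it; move -3xy to the remainder.
  leading term y^3: subtract (2y)·f_1 from -2y^3 + 2y^2 - y → 2y^2 - 2y
  leading term y^2: subtract (-2)·f_1 from 2y^2 - 2y → -2y + 1
  leading term y: no divisor's leading term divides it; move -2y to the remainder.
  leading term 1: no divisor's leading term divides it; move 1 to the remainder.
  remainder 3x^2 - 3xy - 2y + 1 ≠ 0; add g_3 = 3x^2 - 3xy - 2y + 1 to the basis.

S(f_1,g_3): leading monomials are coprime, so the S-polynomial reduces to 0 (Buchberger's first criterion).
S(f_2,g_3): lcm = x^2y. S = xy^2 + 3x - 2y^2 + 1.
  leading term xy^2: subtract (-x)·f_1 from xy^2 + 3x - 2y^2 + 1 → -2y^2 + 1
  leading term y^2: subtract (2)·f_1 from -2y^2 + 1 → 0
  remainder 0.

Every S-polynomial of the final basis reduces to 0, so we have a Gröbner basis.
Inter-reduce: drop elements whose leading term is divisible by another's, tail-reduce, and make monic.
Reduced Gröbner basis: {x^2 - xy - 3y - 2, y^2 + 3}.

Buchberger on the second generating set:
h_1 = -2x^2y + x - y^2 - 3y, LT = x^2y.
h_2 = -2x^2y + x - 2y^2 - 2y + 2, LT = x^2y.

S(h_1,h_2): lcm = x^2y. S = 3y^2 - 3y + 1.
  leading term y^2: no divisor's leading term divides it; move 3y^2 to the remainder.
  leading term y: no divisor's leading term divides it; move -3y to the remainder.
  leading term 1: no divisor's leading term divides it; move 1 to the remainder.
  remainder 3y^2 - 3y + 1 ≠ 0; add k_3 = 3y^2 - 3y + 1 to the basis.

S(h_1,k_3): lcm = x^2y^2. S = x^2y + 2x^2 + 3xy - 3y^3 - 2y^2.
  leading term x^2y: subtract (3)·h_1 from x^2y + 2x^2 + 3xy - 3y^3 - 2y^2 → 2x^2 + 3xy - 3x - 3y^3 + y^2 + 2y
  leading term x^2: no divisor's leading term divides it; move 2x^2 to the remainder.
  leading term xy: no divisor's leading term divides it; move 3xy to the remainder.
  leading term x: no divisor's leading term divides it; move -3x to the remainder.
  leading term y^3: subtract (-y)·k_3 from -3y^3 + y^2 + 2y → -2y^2 + 3y
  leading term y^2: subtract (-3)·k_3 from -2y^2 + 3y → y + 3
  leading term y: no divisor's leading term divides it; move y to the remainder.
  leading term 1: no divisor's leading term divides it; move 3 to the remainder.
  remainder 2x^2 + 3xy - 3x + y + 3 ≠ 0; add k_4 = 2x^2 + 3xy - 3x + y + 3 to the basis.

S(h_2,k_3): lcm = x^2y^2. S = x^2y + 2x^2 + 3xy + y^3 + y^2 - y.
  leading term x^2y: subtract (3)·h_1 from x^2y + 2x^2 + 3xy + y^3 + y^2 - y → 2x^2 + 3xy - 3x + y^3 - 3y^2 + y
  leading term x^2: subtract (1)·k_4 from 2x^2 + 3xy - 3x + y^3 - 3y^2 + y → y^3 - 3y^2 - 3
  leading term y^3: subtract (-2y)·k_3 from y^3 - 3y^2 - 3 → -2y^2 + 2y - 3
  leading term y^2: subtract (-3)·k_3 from -2y^2 + 2y - 3 → 0
  remainder 0.

S(h_1,k_4): lcm = x^2y. S = 2xy^2 - 2xy + 3x.
  leading term xy^2: subtract (3x)·k_3 from 2xy^2 - 2xy + 3x → 0
  remainder 0.

S(h_2,k_4): lcm = x^2y. S = 2xy^2 - 2xy + 3x - 3y^2 + 3y - 1.
  leading term xy^2: subtract (3x)·k_3 from 2xy^2 - 2xy + 3x - 3y^2 + 3y - 1 → -3y^2 + 3y - 1
  leading term y^2: subtract (-1)·k_3 from -3y^2 + 3y - 1 → 0
  remainder 0.

S(k_3,k_4): leading monomials are coprime, so the S-polynomial reduces to 0 (Buchberger's first criterion).
Every S-polynomial of the final basis reduces to 0, so we have a Gröbner basis.
Inter-reduce: drop elements whose leading term is divisible by another's, tail-reduce, and make monic.
Reduced Gröbner basis: {x^2 - 2xy + 2x - 3y - 2, y^2 - y - 2}.

Since the reduced bases disagree, the two ideals are not the same.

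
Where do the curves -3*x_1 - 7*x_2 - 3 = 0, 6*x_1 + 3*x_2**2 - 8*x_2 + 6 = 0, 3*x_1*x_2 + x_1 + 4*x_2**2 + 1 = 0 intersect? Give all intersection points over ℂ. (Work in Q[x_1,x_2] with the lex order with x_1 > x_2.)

Compute a lex Gröbner basis by Buchberger's algorithm.
f_1 = -3*x_1 - 7*x_2 - 3, LT = x_1.
f_2 = 6*x_1 + 3*x_2**2 - 8*x_2 + 6, LT = x_1.
f_3 = 3*x_1*x_2 + x_1 + 4*x_2**2 + 1, LT = x_1*x_2.

S(f_1,f_2): lcm = x_1. S = -1/2*x_2**2 + 11/3*x_2.
  reduce S modulo (f_1, f_2, f_3):
  remainder -1/2*x_2**2 + 11/3*x_2 ≠ 0; add h_4 = -1/2*x_2**2 + 11/3*x_2 to the basis.

S(f_1,f_3): lcm = x_1*x_2. S = -1/3*x_1 + x_2**2 + x_2 - 1/3.
  reduce S modulo (f_1, f_2, f_3, h_4):
  remainder 82/9*x_2 ≠ 0; add h_5 = 82/9*x_2 to the basis.

The other S-polynomials (S(f_2,f_3), S(f_1,h_4), S(f_2,h_4), S(f_3,h_4), S(f_1,h_5), S(f_2,h_5), S(f_3,h_5), S(h_4,h_5)) all reduce to 0 modulo the current basis, so we have a Gröbner basis.
Inter-reduce: drop elements whose leading term is divisible by another's, tail-reduce, and make monic.
Reduced Gröbner basis: {x_1 + 1, x_2}.

From the last basis element, x_2 = 0, so x_2 takes values in {0}. Each choice, substituted upward through the basis, yields the corresponding point(s) of the solution set.
  x_2 = 0: the earlier basis element becomes x_1 + 1 = 0, giving x_1 = -1 — point (-1, 0).

{(-1, 0)}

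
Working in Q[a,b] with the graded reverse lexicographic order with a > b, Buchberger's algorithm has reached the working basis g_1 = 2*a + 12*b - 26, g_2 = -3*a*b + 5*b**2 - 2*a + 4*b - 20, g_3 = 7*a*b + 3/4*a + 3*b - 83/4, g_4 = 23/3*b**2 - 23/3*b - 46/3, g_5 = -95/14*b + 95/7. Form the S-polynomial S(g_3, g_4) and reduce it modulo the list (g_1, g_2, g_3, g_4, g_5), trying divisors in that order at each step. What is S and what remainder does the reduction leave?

S(g_3, g_4) = 31/28*a*b + 3/7*b**2 + 2*a - 83/28*b; remainder on division = 0.

lcm(LM(g_3), LM(g_4)) = a*b**2.
S = (lcm/LT(g_3))·g_3 − (lcm/LT(g_4))·g_4 = 31/28*a*b + 3/7*b**2 + 2*a - 83/28*b.
Reduce S modulo (g_1, g_2, g_3, g_4, g_5) in that order:
  leading term a*b: subtract (31/56*b)·g_1 from 31/28*a*b + 3/7*b**2 + 2*a - 83/28*b → -87/14*b**2 + 2*a + 80/7*b
  leading term b**2: subtract (-261/322)·g_4 from -87/14*b**2 + 2*a + 80/7*b → 2*a + 73/14*b - 87/7
  leading term a: subtract (1)·g_1 from 2*a + 73/14*b - 87/7 → -95/14*b + 95/7
  leading term b: subtract (1)·g_5 from -95/14*b + 95/7 → 0
The remainder is 0, so this S-polynomial contributes no new basis element.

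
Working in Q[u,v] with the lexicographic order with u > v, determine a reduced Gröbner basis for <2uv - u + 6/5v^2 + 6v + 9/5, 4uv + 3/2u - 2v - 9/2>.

f_1 = 2uv - u + 6/5v^2 + 6v + 9/5, LT = uv.
f_2 = 4uv + 3/2u - 2v - 9/2, LT = uv.

S(f_1,f_2): lcm = uv. S = -7/8u + 3/5v^2 + 7/2v + 81/40.
  leading term u: no divisor's leading term divides it; move -7/8u to the remainder.
  leading term v^2: no divisor's leading term divides it; move 3/5v^2 to the remainder.
  leading term v: no divisor's leading term divides it; move 7/2v to the remainder.
  leading term 1: no divisor's leading term divides it; move 81/40 to the remainder.
  remainder -7/8u + 3/5v^2 + 7/2v + 81/40 ≠ 0; add g_3 = -7/8u + 3/5v^2 + 7/2v + 81/40 to the basis.

S(f_1,g_3): lcm = uv. S = -1/2u + 24/35v^3 + 23/5v^2 + 186/35v + 9/10.
  leading term u: subtract (4/7)·g_3 from -1/2u + 24/35v^3 + 23/5v^2 + 186/35v + 9/10 → 24/35v^3 + 149/35v^2 + 116/35v - 9/35
  leading term v^3: no divisor's leading term divides it; move 24/35v^3 to the remainder.
  leading term v^2: no divisor's leading term divides it; move 149/35v^2 to the remainder.
  leading term v: no divisor's leading term divides it; move 116/35v to the remainder.
  leading term 1: no divisor's leading term divides it; move -9/35 to the remainder.
  remainder 24/35v^3 + 149/35v^2 + 116/35v - 9/35 ≠ 0; add g_4 = 24/35v^3 + 149/35v^2 + 116/35v - 9/35 to the basis.

S(f_2,g_3): lcm = uv. S = 3/8u + 24/35v^3 + 4v^2 + 127/70v - 9/8.
  leading term u: subtract (-3/7)·g_3 from 3/8u + 24/35v^3 + 4v^2 + 127/70v - 9/8 → 24/35v^3 + 149/35v^2 + 116/35v - 9/35
  leading term v^3: subtract (1)·g_4 from 24/35v^3 + 149/35v^2 + 116/35v - 9/35 → 0
  remainder 0.

S(f_1,g_4): lcm = uv^3. S = -161/24uv^2 - 29/6uv + 3/8u + 3/5v^4 + 3v^3 + 9/10v^2.
  leading term uv^2: subtract (-161/48v)·f_1 from -161/24uv^2 - 29/6uv + 3/8u + 3/5v^4 + 3v^3 + 9/10v^2 → -131/16uv + 3/8u + 3/5v^4 + 281/40v^3 + 841/40v^2 + 483/80v
  leading term uv: subtract (-131/32)·f_1 from -131/16uv + 3/8u + 3/5v^4 + 281/40v^3 + 841/40v^2 + 483/80v → -119/32u + 3/5v^4 + 281/40v^3 + 415/16v^2 + 153/5v + 1179/160
  leading term u: subtract (17/4)·g_3 from -119/32u + 3/5v^4 + 281/40v^3 + 415/16v^2 + 153/5v + 1179/160 → 3/5v^4 + 281/40v^3 + 1871/80v^2 + 629/40v - 99/80
  leading term v^4: subtract (7/8v)·g_4 from 3/5v^4 + 281/40v^3 + 1871/80v^2 + 629/40v - 99/80 → 33/10v^3 + 1639/80v^2 + 319/20v - 99/80
  leading term v^3: subtract (77/16)·g_4 from 33/10v^3 + 1639/80v^2 + 319/20v - 99/80 → 0
  remainder 0.

S(f_2,g_4): lcm = uv^3. S = -35/6uv^2 - 29/6uv + 3/8u - 1/2v^3 - 9/8v^2.
  leading term uv^2: subtract (-35/12v)·f_1 from -35/6uv^2 - 29/6uv + 3/8u - 1/2v^3 - 9/8v^2 → -31/4uv + 3/8u + 3v^3 + 131/8v^2 + 21/4v
  leading term uv: subtract (-31/8)·f_1 from -31/4uv + 3/8u + 3v^3 + 131/8v^2 + 21/4v → -7/2u + 3v^3 + 841/40v^2 + 57/2v + 279/40
  leading term u: subtract (4)·g_3 from -7/2u + 3v^3 + 841/40v^2 + 57/2v + 279/40 → 3v^3 + 149/8v^2 + 29/2v - 9/8
  leading term v^3: subtract (35/8)·g_4 from 3v^3 + 149/8v^2 + 29/2v - 9/8 → 0
  remainder 0.

S(g_3,g_4): leading monomials are coprime, so the S-polynomial reduces to 0 (Buchberger's first criterion).
Every S-polynomial of the final basis reduces to 0, so we have a Gröbner basis.
Inter-reduce: drop elements whose leading term is divisible by another's, tail-reduce, and make monic.

G = {u - 24/35v^2 - 4v - 81/35, v^3 + 149/24v^2 + 29/6v - 3/8}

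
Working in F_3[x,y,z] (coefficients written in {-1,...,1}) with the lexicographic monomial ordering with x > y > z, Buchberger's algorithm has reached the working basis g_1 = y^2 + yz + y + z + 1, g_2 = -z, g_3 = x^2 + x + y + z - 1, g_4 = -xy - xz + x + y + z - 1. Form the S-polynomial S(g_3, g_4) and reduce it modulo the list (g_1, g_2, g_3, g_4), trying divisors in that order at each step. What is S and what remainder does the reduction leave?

lcm(LM(g_3), LM(g_4)) = x^2y.
S = (lcm/LT(g_3))·g_3 − (lcm/LT(g_4))·g_4 = -x^2z + x^2 - xy + xz - x + y^2 + yz - y.
Reduce S modulo (g_1, g_2, g_3, g_4) in that order:
  leading term x^2z: subtract (x^2)·g_2 from -x^2z + x^2 - xy + xz - x + y^2 + yz - y → x^2 - xy + xz - x + y^2 + yz - y
  leading term x^2: subtract (1)·g_3 from x^2 - xy + xz - x + y^2 + yz - y → -xy + xz + x + y^2 + yz + y - z + 1
  leading term xy: subtract (1)·g_4 from -xy + xz + x + y^2 + yz + y - z + 1 → -xz + y^2 + yz + z - 1
  leading term xz: subtract (x)·g_2 from -xz + y^2 + yz + z - 1 → y^2 + yz + z - 1
  leading term y^2: subtract (1)·g_1 from y^2 + yz + z - 1 → -y + 1
  leading term y: no divisor's leading term divides it; move -y to the remainder.
  leading term 1: no divisor's leading term divides it; move 1 to the remainder.
The remainder -y + 1 is nonzero, so it would be added as the next basis element.

S(g_3, g_4) = -x^2z + x^2 - xy + xz - x + y^2 + yz - y; remainder on division = -y + 1.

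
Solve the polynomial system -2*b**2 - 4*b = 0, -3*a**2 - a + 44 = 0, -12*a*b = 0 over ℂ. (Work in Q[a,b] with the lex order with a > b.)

Compute a lex Gröbner basis by Buchberger's algorithm.
f_1 = -2*b**2 - 4*b, LT = b**2.
f_2 = -3*a**2 - a + 44, LT = a**2.
f_3 = -12*a*b, LT = a*b.

S(f_2,f_3): lcm = a**2*b. S = 1/3*a*b - 44/3*b.
  leading term a*b: subtract (-1/36)·f_3 from 1/3*a*b - 44/3*b → -44/3*b
  leading term b: no divisor's leading term divides it; move -44/3*b to the remainder.
  remainder -44/3*b ≠ 0; add h_4 = -44/3*b to the basis.

The other S-polynomials (S(f_1,f_2), S(f_1,f_3), S(f_1,h_4), S(f_2,h_4), S(f_3,h_4)) all reduce to 0 modulo the current basis, so we have a Gröbner basis.
Inter-reduce: drop elements whose leading term is divisible by another's, tail-reduce, and make monic.
Reduced Gröbner basis: {a**2 + 1/3*a - 44/3, b}.

The lex basis is triangular: the last element involves only b. Solving b = 0 gives b ∈ {0}; substituting each value into the earlier elements determines the remaining variables.
  b = 0: the earlier basis element becomes a**2 + 1/3*a - 44/3 = 0, giving a = -4, 11/3 — points (-4, 0), (11/3, 0).
This is the nonlinear analogue of row-reducing a linear system.

{(-4, 0), (11/3, 0)}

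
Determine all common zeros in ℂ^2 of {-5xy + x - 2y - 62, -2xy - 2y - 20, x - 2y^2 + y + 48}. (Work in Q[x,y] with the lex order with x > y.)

{(-3, 5)}

Compute a lex Gröbner basis by Buchberger's algorithm.
f_1 = -5xy + x - 2y - 62, LT = xy.
f_2 = -2xy - 2y - 20, LT = xy.
f_3 = x - 2y^2 + y + 48, LT = x.

S(f_1,f_2): lcm = xy. S = -1/5x - 3/5y + 12/5.
  reduce S modulo (f_1, f_2, f_3):
  remainder -2/5y^2 - 2/5y + 12 ≠ 0; add h_4 = -2/5y^2 - 2/5y + 12 to the basis.

S(f_1,f_3): lcm = xy. S = -1/5x + 2y^3 - y^2 - 238/5y + 62/5.
  reduce S modulo (f_1, f_2, f_3, h_4):
  remainder 16y - 80 ≠ 0; add h_5 = 16y - 80 to the basis.

The other S-polynomials (S(f_2,f_3), S(f_1,h_4), S(f_2,h_4), S(f_3,h_4), S(f_1,h_5), S(f_2,h_5), S(f_3,h_5), S(h_4,h_5)) all reduce to 0 modulo the current basis, so we have a Gröbner basis.
Inter-reduce: drop elements whose leading term is divisible by another's, tail-reduce, and make monic.
Reduced Gröbner basis: {x + 3, y - 5}.

The lex basis is triangular: the last element involves only y. Solving y - 5 = 0 gives y ∈ {5}; substituting each value into the earlier elements determines the remaining variables.
  y = 5: the earlier basis element becomes x + 3 = 0, giving x = -3 — point (-3, 5).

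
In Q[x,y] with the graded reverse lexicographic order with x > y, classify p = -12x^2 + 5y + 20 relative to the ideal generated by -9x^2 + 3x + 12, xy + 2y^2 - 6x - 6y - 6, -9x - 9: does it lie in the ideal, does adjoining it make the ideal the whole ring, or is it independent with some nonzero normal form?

First compute the reduced Gröbner basis of I by Buchberger's algorithm.
f_1 = -9x^2 + 3x + 12, LT = x^2.
f_2 = xy + 2y^2 - 6x - 6y - 6, LT = xy.
f_3 = -9x - 9, LT = x.

S(f_1,f_2): lcm = x^2y. S = -2xy^2 + 6x^2 + 17/3xy + 6x - 4/3y.
  leading term xy^2: subtract (-2y)·f_2 from -2xy^2 + 6x^2 + 17/3xy + 6x - 4/3y → 4y^3 + 6x^2 - 19/3xy - 12y^2 + 6x - 40/3y
  leading term y^3: no divisor's leading term divides it; move 4y^3 to the remainder.
  leading term x^2: subtract (-2/3)·f_1 from 6x^2 - 19/3xy - 12y^2 + 6x - 40/3y → -19/3xy - 12y^2 + 8x - 40/3y + 8
  leading term xy: subtract (-19/3)·f_2 from -19/3xy - 12y^2 + 8x - 40/3y + 8 → 2/3y^2 - 30x - 154/3y - 30
  leading term y^2: no divisor's leading term divides it; move 2/3y^2 to the remainder.
  leading term x: subtract (10/3)·f_3 from -30x - 154/3y - 30 → -154/3y
  leading term y: no divisor's leading term divides it; move -154/3y to the remainder.
  remainder 4y^3 + 2/3y^2 - 154/3y ≠ 0; add h_4 = 4y^3 + 2/3y^2 - 154/3y to the basis.

S(f_2,f_3): lcm = xy. S = 2y^2 - 6x - 7y - 6.
  leading term y^2: no divisor's leading term divides it; move 2y^2 to the remainder.
  leading term x: subtract (2/3)·f_3 from -6x - 7y - 6 → -7y
  leading term y: no divisor's leading term divides it; move -7y to the remainder.
  remainder 2y^2 - 7y ≠ 0; add h_5 = 2y^2 - 7y to the basis.

The other S-polynomials (S(f_1,f_3), S(f_1,h_4), S(f_2,h_4), S(f_3,h_4), S(f_1,h_5), S(f_2,h_5), S(f_3,h_5), S(h_4,h_5)) all reduce to 0 modulo the current basis, so we have a Gröbner basis.
Inter-reduce: drop elements whose leading term is divisible by another's, tail-reduce, and make monic.
Reduced Gröbner basis: {y^2 - 7/2y, x + 1}.
Label its elements g_1 = y^2 - 7/2y, g_2 = x + 1.

Reduce p = -12x^2 + 5y + 20 modulo G:
  leading term x^2: subtract (-12x)·g_2 from -12x^2 + 5y + 20 → 12x + 5y + 20
  leading term x: subtract (12)·g_2 from 12x + 5y + 20 → 5y + 8
  leading term y: no divisor's leading term divides it; move 5y to the remainder.
  leading term 1: no divisor's leading term divides it; move 8 to the remainder.
  normal form = 5y + 8.
The normal form is nonzero, so p ∉ I. Since p minus its normal form lies in I, I + (p) = I + (r) where r = 5y + 8; decide whether this ideal is the whole ring.
Run Buchberger on G together with r (pairs among the g_i already reduce to 0 since G is a Gröbner basis):
g_1 = y^2 - 7/2y, LT = y^2.
g_2 = x + 1, LT = x.
r = 5y + 8, LT = y.

S(g_1,r): lcm = y^2. S = -51/10y.
  leading term y: subtract (-51/50)·r from -51/10y → 204/25
  leading term 1: no divisor's leading term divides it; move 204/25 to the remainder.
  remainder 204/25 ≠ 0; add m_4 = 204/25 to the basis.

The other S-polynomials (S(g_1,g_2), S(g_2,r), S(g_1,m_4), S(g_2,m_4), S(r,m_4)) all reduce to 0 modulo the current basis, so we have a Gröbner basis.
Inter-reduce: drop elements whose leading term is divisible by another's, tail-reduce, and make monic.
Reduced Gröbner basis: {1}.
The reduced Gröbner basis of I + (p) is {1}: the ideal is the whole ring, so the enlarged system has no common solution — adjoining p is inconsistent.

Ideal membership is decidable via reduction modulo a Gröbner basis.

Adjoining -12x^2 + 5y + 20 makes the ideal the whole ring: the system is inconsistent.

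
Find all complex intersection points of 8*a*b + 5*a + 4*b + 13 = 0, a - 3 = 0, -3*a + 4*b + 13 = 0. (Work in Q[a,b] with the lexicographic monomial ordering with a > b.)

Compute a lex Gröbner basis by Buchberger's algorithm.
f_1 = 8*a*b + 5*a + 4*b + 13, LT = a*b.
f_2 = a - 3, LT = a.
f_3 = -3*a + 4*b + 13, LT = a.

S(f_1,f_2): lcm = a*b. S = 5/8*a + 7/2*b + 13/8.
  leading term a: subtract (5/8)·f_2 from 5/8*a + 7/2*b + 13/8 → 7/2*b + 7/2
  leading term b: no divisor's leading term divides it; move 7/2*b to the remainder.
  leading term 1: no divisor's leading term divides it; move 7/2 to the remainder.
  remainder 7/2*b + 7/2 ≠ 0; add h_4 = 7/2*b + 7/2 to the basis.

The other S-polynomials (S(f_1,f_3), S(f_2,f_3), S(f_1,h_4), S(f_2,h_4), S(f_3,h_4)) all reduce to 0 modulo the current basis, so we have a Gröbner basis.
Inter-reduce: drop elements whose leading term is divisible by another's, tail-reduce, and make monic.
Reduced Gröbner basis: {a - 3, b + 1}.

The lex basis is triangular: the last element involves only b. Solving b + 1 = 0 gives b ∈ {-1}; substituting each value into the earlier elements determines the remaining variables.
  b = -1: the earlier basis element becomes a - 3 = 0, giving a = 3 — point (3, -1).
Each listed point satisfies every original equation (direct substitution).

{(3, -1)}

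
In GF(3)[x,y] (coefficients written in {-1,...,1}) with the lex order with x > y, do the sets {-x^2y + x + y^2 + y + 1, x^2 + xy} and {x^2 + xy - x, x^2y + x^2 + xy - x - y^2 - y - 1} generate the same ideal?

Two ideals are equal iff their reduced Gröbner bases coincide (the reduced basis is unique for a fixed ordering).
Buchberger on the first generating set:
f_1 = -x^2y + x + y^2 + y + 1, LT = x^2y.
f_2 = x^2 + xy, LT = x^2.

S(f_1,f_2): lcm = x^2y. S = -xy^2 - x - y^2 - y - 1.
  reduce S modulo (f_1, f_2):
  remainder -xy^2 - x - y^2 - y - 1 ≠ 0; add g_3 = -xy^2 - x - y^2 - y - 1 to the basis.

S(f_1,g_3): lcm = x^2y^2. S = -x^2 - xy^2 + xy - x - y^3 - y^2 - y.
  reduce S modulo (f_1, f_2, g_3):
  remainder -xy - y^3 + 1 ≠ 0; add g_4 = -xy - y^3 + 1 to the basis.

S(g_3,g_4): lcm = xy^2. S = x - y^4 + y^2 - y + 1.
  reduce S modulo (f_1, f_2, g_3, g_4):
  remainder x - y^4 + y^2 - y + 1 ≠ 0; add g_5 = x - y^4 + y^2 - y + 1 to the basis.

S(f_1,g_5): lcm = x^2y. S = xy^5 - xy^3 + xy^2 - xy - x - y^2 - y - 1.
  reduce S modulo (f_1, f_2, g_3, g_4, g_5):
  remainder -y^5 - y^2 + y + 1 ≠ 0; add g_6 = -y^5 - y^2 + y + 1 to the basis.

The other S-polynomials (S(f_2,g_3), S(f_1,g_4), S(f_2,g_4), S(f_2,g_5), S(g_3,g_5), S(g_4,g_5), S(f_1,g_6), S(f_2,g_6), S(g_3,g_6), S(g_4,g_6), S(g_5,g_6)) all reduce to 0 modulo the current basis, so we have a Gröbner basis.
Inter-reduce: drop elements whose leading term is divisible by another's, tail-reduce, and make monic.
Reduced Gröbner basis: {x - y^4 + y^2 - y + 1, y^5 + y^2 - y - 1}.

Buchberger on the second generating set:
h_1 = x^2 + xy - x, LT = x^2.
h_2 = x^2y + x^2 + xy - x - y^2 - y - 1, LT = x^2y.

S(h_1,h_2): lcm = x^2y. S = -x^2 + xy^2 + xy + x + y^2 + y + 1.
  reduce S modulo (h_1, h_2):
  remainder xy^2 - xy + y^2 + y + 1 ≠ 0; add k_3 = xy^2 - xy + y^2 + y + 1 to the basis.

S(h_1,k_3): lcm = x^2y^2. S = x^2y + xy^3 + xy^2 - xy - x.
  reduce S modulo (h_1, h_2, k_3):
  remainder xy - x - y^3 + y^2 + y - 1 ≠ 0; add k_4 = xy - x - y^3 + y^2 + y - 1 to the basis.

S(k_3,k_4): lcm = xy^2. S = y^4 - y^3 - y + 1.
  reduce S modulo (h_1, h_2, k_3, k_4):
  remainder y^4 - y^3 - y + 1 ≠ 0; add k_5 = y^4 - y^3 - y + 1 to the basis.

The other S-polynomials (S(h_2,k_3), S(h_1,k_4), S(h_2,k_4), S(h_1,k_5), S(h_2,k_5), S(k_3,k_5), S(k_4,k_5)) all reduce to 0 modulo the current basis, so we have a Gröbner basis.
Inter-reduce: drop elements whose leading term is divisible by another's, tail-reduce, and make monic.
Reduced Gröbner basis: {x^2 + y^3 - y^2 - y + 1, xy - x - y^3 + y^2 + y - 1, y^4 - y^3 - y + 1}.

Since the reduced bases disagree, the two ideals are not the same.

No, the ideals differ.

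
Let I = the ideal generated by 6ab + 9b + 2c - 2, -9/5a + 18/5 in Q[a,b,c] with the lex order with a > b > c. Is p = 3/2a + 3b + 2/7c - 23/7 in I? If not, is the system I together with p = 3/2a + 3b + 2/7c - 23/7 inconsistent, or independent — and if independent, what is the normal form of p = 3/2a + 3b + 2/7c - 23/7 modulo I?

3/2a + 3b + 2/7c - 23/7 lies in I (it reduces to 0).

First compute the reduced Gröbner basis of I by Buchberger's algorithm.
f_1 = 6ab + 9b + 2c - 2, LT = ab.
f_2 = -9/5a + 18/5, LT = a.

S(f_1,f_2): lcm = ab. S = 7/2b + 1/3c - 1/3.
  leading term b: no divisor's leading term divides it; move 7/2b to the remainder.
  leading term c: no divisor's leading term divides it; move 1/3c to the remainder.
  leading term 1: no divisor's leading term divides it; move -1/3 to the remainder.
  remainder 7/2b + 1/3c - 1/3 ≠ 0; add h_3 = 7/2b + 1/3c - 1/3 to the basis.

The other S-polynomials (S(f_1,h_3), S(f_2,h_3)) all reduce to 0 modulo the current basis, so we have a Gröbner basis.
Inter-reduce: drop elements whose leading term is divisible by another's, tail-reduce, and make monic.
Reduced Gröbner basis: {a - 2, b + 2/21c - 2/21}.
Label its elements g_1 = a - 2, g_2 = b + 2/21c - 2/21.

Reduce p = 3/2a + 3b + 2/7c - 23/7 modulo G:
  leading term a: subtract (3/2)·g_1 from 3/2a + 3b + 2/7c - 23/7 → 3b + 2/7c - 2/7
  leading term b: subtract (3)·g_2 from 3b + 2/7c - 2/7 → 0
  normal form = 0.
Since the normal form is 0, p ∈ I.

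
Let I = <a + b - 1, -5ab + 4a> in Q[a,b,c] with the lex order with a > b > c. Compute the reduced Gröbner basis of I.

G = {a + b - 1, b^2 - 9/5b + 4/5}

f_1 = a + b - 1, LT = a.
f_2 = -5ab + 4a, LT = ab.

S(f_1,f_2): lcm = ab. S = 4/5a + b^2 - b.
  reduce S modulo (f_1, f_2):
  remainder b^2 - 9/5b + 4/5 ≠ 0; add g_3 = b^2 - 9/5b + 4/5 to the basis.

The other S-polynomials (S(f_1,g_3), S(f_2,g_3)) all reduce to 0 modulo the current basis, so we have a Gröbner basis.
Inter-reduce: drop elements whose leading term is divisible by another's, tail-reduce, and make monic.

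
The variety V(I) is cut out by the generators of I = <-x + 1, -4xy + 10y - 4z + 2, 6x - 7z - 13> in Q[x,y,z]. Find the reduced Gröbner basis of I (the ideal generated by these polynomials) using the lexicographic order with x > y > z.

f_1 = -x + 1, LT = x.
f_2 = -4xy + 10y - 4z + 2, LT = xy.
f_3 = 6x - 7z - 13, LT = x.

S(f_1,f_2): lcm = xy. S = 3/2y - z + 1/2.
  reduce S modulo (f_1, f_2, f_3):
  remainder 3/2y - z + 1/2 ≠ 0; add g_4 = 3/2y - z + 1/2 to the basis.

S(f_1,f_3): lcm = x. S = 7/6z + 7/6.
  reduce S modulo (f_1, f_2, f_3, g_4):
  remainder 7/6z + 7/6 ≠ 0; add g_5 = 7/6z + 7/6 to the basis.

The other S-polynomials (S(f_2,f_3), S(f_1,g_4), S(f_2,g_4), S(f_3,g_4), S(f_1,g_5), S(f_2,g_5), S(f_3,g_5), S(g_4,g_5)) all reduce to 0 modulo the current basis, so we have a Gröbner basis.
Inter-reduce: drop elements whose leading term is divisible by another's, tail-reduce, and make monic.

G = {x - 1, y + 1, z + 1}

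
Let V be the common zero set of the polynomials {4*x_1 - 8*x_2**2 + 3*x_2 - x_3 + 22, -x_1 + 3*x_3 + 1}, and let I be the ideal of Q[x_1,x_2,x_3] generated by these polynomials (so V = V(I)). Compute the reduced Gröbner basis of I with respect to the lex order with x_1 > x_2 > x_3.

G = {x_1 - 3*x_3 - 1, x_2**2 - 3/8*x_2 - 11/8*x_3 - 13/4}

The reduced Gröbner basis is the canonical form of the ideal for this ordering.

f_1 = 4*x_1 - 8*x_2**2 + 3*x_2 - x_3 + 22, LT = x_1.
f_2 = -x_1 + 3*x_3 + 1, LT = x_1.

S(f_1,f_2): lcm = x_1. S = -2*x_2**2 + 3/4*x_2 + 11/4*x_3 + 13/2.
  leading term x_2**2: no divisor's leading term divides it; move -2*x_2**2 to the remainder.
  leading term x_2: no divisor's leading term divides it; move 3/4*x_2 to the remainder.
  leading term x_3: no divisor's leading term divides it; move 11/4*x_3 to the remainder.
  leading term 1: no divisor's leading term divides it; move 13/2 to the remainder.
  remainder -2*x_2**2 + 3/4*x_2 + 11/4*x_3 + 13/2 ≠ 0; add g_3 = -2*x_2**2 + 3/4*x_2 + 11/4*x_3 + 13/2 to the basis.

The other S-polynomials (S(f_1,g_3), S(f_2,g_3)) all reduce to 0 modulo the current basis, so we have a Gröbner basis.
Inter-reduce: drop elements whose leading term is divisible by another's, tail-reduce, and make monic.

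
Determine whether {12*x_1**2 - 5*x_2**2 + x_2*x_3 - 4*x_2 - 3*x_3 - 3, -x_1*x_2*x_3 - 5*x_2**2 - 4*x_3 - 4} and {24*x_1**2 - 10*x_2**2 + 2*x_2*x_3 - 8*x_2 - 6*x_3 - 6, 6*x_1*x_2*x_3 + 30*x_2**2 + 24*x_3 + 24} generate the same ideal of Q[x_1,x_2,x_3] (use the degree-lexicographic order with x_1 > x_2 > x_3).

Yes, the ideals are equal.

Two ideals are equal iff their reduced Gröbner bases coincide (the reduced basis is unique for a fixed ordering).
Buchberger on the first generating set:
f_1 = 12*x_1**2 - 5*x_2**2 + x_2*x_3 - 4*x_2 - 3*x_3 - 3, LT = x_1**2.
f_2 = -x_1*x_2*x_3 - 5*x_2**2 - 4*x_3 - 4, LT = x_1*x_2*x_3.

S(f_1,f_2): lcm = x_1**2*x_2*x_3. S = -5/12*x_2**3*x_3 + 1/12*x_2**2*x_3**2 - 5*x_1*x_2**2 - 1/3*x_2**2*x_3 - 1/4*x_2*x_3**2 - 4*x_1*x_3 - 1/4*x_2*x_3 - 4*x_1.
  reduce S modulo (f_1, f_2):
  remainder -5/12*x_2**3*x_3 + 1/12*x_2**2*x_3**2 - 5*x_1*x_2**2 - 1/3*x_2**2*x_3 - 1/4*x_2*x_3**2 - 4*x_1*x_3 - 1/4*x_2*x_3 - 4*x_1 ≠ 0; add g_3 = -5/12*x_2**3*x_3 + 1/12*x_2**2*x_3**2 - 5*x_1*x_2**2 - 1/3*x_2**2*x_3 - 1/4*x_2*x_3**2 - 4*x_1*x_3 - 1/4*x_2*x_3 - 4*x_1 to the basis.

The other S-polynomials (S(f_1,g_3), S(f_2,g_3)) all reduce to 0 modulo the current basis, so we have a Gröbner basis.
Inter-reduce: drop elements whose leading term is divisible by another's, tail-reduce, and make monic.
Reduced Gröbner basis: {x_2**3*x_3 - 1/5*x_2**2*x_3**2 + 12*x_1*x_2**2 + 4/5*x_2**2*x_3 + 3/5*x_2*x_3**2 + 48/5*x_1*x_3 + 3/5*x_2*x_3 + 48/5*x_1, x_1*x_2*x_3 + 5*x_2**2 + 4*x_3 + 4, x_1**2 - 5/12*x_2**2 + 1/12*x_2*x_3 - 1/3*x_2 - 1/4*x_3 - 1/4}.

Buchberger on the second generating set:
h_1 = 24*x_1**2 - 10*x_2**2 + 2*x_2*x_3 - 8*x_2 - 6*x_3 - 6, LT = x_1**2.
h_2 = 6*x_1*x_2*x_3 + 30*x_2**2 + 24*x_3 + 24, LT = x_1*x_2*x_3.

S(h_1,h_2): lcm = x_1**2*x_2*x_3. S = -5/12*x_2**3*x_3 + 1/12*x_2**2*x_3**2 - 5*x_1*x_2**2 - 1/3*x_2**2*x_3 - 1/4*x_2*x_3**2 - 4*x_1*x_3 - 1/4*x_2*x_3 - 4*x_1.
  reduce S modulo (h_1, h_2):
  remainder -5/12*x_2**3*x_3 + 1/12*x_2**2*x_3**2 - 5*x_1*x_2**2 - 1/3*x_2**2*x_3 - 1/4*x_2*x_3**2 - 4*x_1*x_3 - 1/4*x_2*x_3 - 4*x_1 ≠ 0; add k_3 = -5/12*x_2**3*x_3 + 1/12*x_2**2*x_3**2 - 5*x_1*x_2**2 - 1/3*x_2**2*x_3 - 1/4*x_2*x_3**2 - 4*x_1*x_3 - 1/4*x_2*x_3 - 4*x_1 to the basis.

The other S-polynomials (S(h_1,k_3), S(h_2,k_3)) all reduce to 0 modulo the current basis, so we have a Gröbner basis.
Inter-reduce: drop elements whose leading term is divisible by another's, tail-reduce, and make monic.
Reduced Gröbner basis: {x_2**3*x_3 - 1/5*x_2**2*x_3**2 + 12*x_1*x_2**2 + 4/5*x_2**2*x_3 + 3/5*x_2*x_3**2 + 48/5*x_1*x_3 + 3/5*x_2*x_3 + 48/5*x_1, x_1*x_2*x_3 + 5*x_2**2 + 4*x_3 + 4, x_1**2 - 5/12*x_2**2 + 1/12*x_2*x_3 - 1/3*x_2 - 1/4*x_3 - 1/4}.

Same reduced basis, so the two generating sets span the same ideal.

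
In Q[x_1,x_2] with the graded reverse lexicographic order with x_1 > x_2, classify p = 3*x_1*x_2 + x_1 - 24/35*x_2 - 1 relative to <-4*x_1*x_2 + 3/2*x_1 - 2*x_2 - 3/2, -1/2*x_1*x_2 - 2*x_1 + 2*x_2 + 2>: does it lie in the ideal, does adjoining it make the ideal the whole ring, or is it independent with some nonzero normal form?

First compute the reduced Gröbner basis of I by Buchberger's algorithm.
f_1 = -4*x_1*x_2 + 3/2*x_1 - 2*x_2 - 3/2, LT = x_1*x_2.
f_2 = -1/2*x_1*x_2 - 2*x_1 + 2*x_2 + 2, LT = x_1*x_2.

S(f_1,f_2): lcm = x_1*x_2. S = -35/8*x_1 + 9/2*x_2 + 35/8.
  leading term x_1: no divisor's leading term divides it; move -35/8*x_1 to the remainder.
  leading term x_2: no divisor's leading term divides it; move 9/2*x_2 to the remainder.
  leading term 1: no divisor's leading term divides it; move 35/8 to the remainder.
  remainder -35/8*x_1 + 9/2*x_2 + 35/8 ≠ 0; add h_3 = -35/8*x_1 + 9/2*x_2 + 35/8 to the basis.

S(f_1,h_3): lcm = x_1*x_2. S = 36/35*x_2**2 - 3/8*x_1 + 3/2*x_2 + 3/8.
  leading term x_2**2: no divisor's leading term divides it; move 36/35*x_2**2 to the remainder.
  leading term x_1: subtract (3/35)·h_3 from -3/8*x_1 + 3/2*x_2 + 3/8 → 39/35*x_2
  leading term x_2: no divisor's leading term divides it; move 39/35*x_2 to the remainder.
  remainder 36/35*x_2**2 + 39/35*x_2 ≠ 0; add h_4 = 36/35*x_2**2 + 39/35*x_2 to the basis.

The other S-polynomials (S(f_2,h_3), S(f_1,h_4), S(f_2,h_4), S(h_3,h_4)) all reduce to 0 modulo the current basis, so we have a Gröbner basis.
Inter-reduce: drop elements whose leading term is divisible by another's, tail-reduce, and make monic.
Reduced Gröbner basis: {x_2**2 + 13/12*x_2, x_1 - 36/35*x_2 - 1}.
Label its elements g_1 = x_2**2 + 13/12*x_2, g_2 = x_1 - 36/35*x_2 - 1.

Reduce p = 3*x_1*x_2 + x_1 - 24/35*x_2 - 1 modulo G:
  leading term x_1*x_2: subtract (3*x_2)·g_2 from 3*x_1*x_2 + x_1 - 24/35*x_2 - 1 → 108/35*x_2**2 + x_1 + 81/35*x_2 - 1
  leading term x_2**2: subtract (108/35)·g_1 from 108/35*x_2**2 + x_1 + 81/35*x_2 - 1 → x_1 - 36/35*x_2 - 1
  leading term x_1: subtract (1)·g_2 from x_1 - 36/35*x_2 - 1 → 0
  normal form = 0.
Since the normal form is 0, p ∈ I.

3*x_1*x_2 + x_1 - 24/35*x_2 - 1 lies in I (it reduces to 0).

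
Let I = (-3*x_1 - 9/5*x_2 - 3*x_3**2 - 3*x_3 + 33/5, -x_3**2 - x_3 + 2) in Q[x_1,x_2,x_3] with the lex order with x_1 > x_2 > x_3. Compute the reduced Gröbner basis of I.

f_1 = -3*x_1 - 9/5*x_2 - 3*x_3**2 - 3*x_3 + 33/5, LT = x_1.
f_2 = -x_3**2 - x_3 + 2, LT = x_3**2.

The S-polynomials (S(f_1,f_2)) all reduce to 0 modulo the current basis, so we have a Gröbner basis.

G = {x_1 + 3/5*x_2 - 1/5, x_3**2 + x_3 - 2}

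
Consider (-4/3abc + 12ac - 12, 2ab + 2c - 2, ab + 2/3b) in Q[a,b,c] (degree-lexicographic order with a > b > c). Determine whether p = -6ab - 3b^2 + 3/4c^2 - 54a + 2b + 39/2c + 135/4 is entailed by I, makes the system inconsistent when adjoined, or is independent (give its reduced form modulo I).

First compute the reduced Gröbner basis of I by Buchberger's algorithm.
f_1 = -4/3abc + 12ac - 12, LT = abc.
f_2 = 2ab + 2c - 2, LT = ab.
f_3 = ab + 2/3b, LT = ab.

S(f_1,f_2): lcm = abc. S = -9ac - c^2 + c + 9.
  leading term ac: no divisor's leading term divides it; move -9ac to the remainder.
  leading term c^2: no divisor's leading term divides it; move -c^2 to the remainder.
  leading term c: no divisor's leading term divides it; move c to the remainder.
  leading term 1: no divisor's leading term divides it; move 9 to the remainder.
  remainder -9ac - c^2 + c + 9 ≠ 0; add h_4 = -9ac - c^2 + c + 9 to the basis.

S(f_1,f_3): lcm = abc. S = -9ac - 2/3bc + 9.
  leading term ac: subtract (1)·h_4 from -9ac - 2/3bc + 9 → -2/3bc + c^2 - c
  leading term bc: no divisor's leading term divides it; move -2/3bc to the remainder.
  leading term c^2: no divisor's leading term divides it; move c^2 to the remainder.
  leading term c: no divisor's leading term divides it; move -c to the remainder.
  remainder -2/3bc + c^2 - c ≠ 0; add h_5 = -2/3bc + c^2 - c to the basis.

S(f_2,f_3): lcm = ab. S = -2/3b + c - 1.
  leading term b: no divisor's leading term divides it; move -2/3b to the remainder.
  leading term c: no divisor's leading term divides it; move c to the remainder.
  leading term 1: no divisor's leading term divides it; move -1 to the remainder.
  remainder -2/3b + c - 1 ≠ 0; add h_6 = -2/3b + c - 1 to the basis.

S(f_1,h_4): lcm = abc. S = -1/9bc^2 - 9ac + 1/9bc + b + 9.
  leading term bc^2: subtract (1/6c)·h_5 from -1/9bc^2 - 9ac + 1/9bc + b + 9 → -1/6c^3 - 9ac + 1/9bc + 1/6c^2 + b + 9
  leading term c^3: no divisor's leading term divides it; move -1/6c^3 to the remainder.
  leading term ac: subtract (1)·h_4 from -9ac + 1/9bc + 1/6c^2 + b + 9 → 1/9bc + 7/6c^2 + b - c
  leading term bc: subtract (-1/6)·h_5 from 1/9bc + 7/6c^2 + b - c → 4/3c^2 + b - 7/6c
  leading term c^2: no divisor's leading term divides it; move 4/3c^2 to the remainder.
  leading term b: subtract (-3/2)·h_6 from b - 7/6c → 1/3c - 3/2
  leading term c: no divisor's leading term divides it; move 1/3c to the remainder.
  leading term 1: no divisor's leading term divides it; move -3/2 to the remainder.
  remainder -1/6c^3 + 4/3c^2 + 1/3c - 3/2 ≠ 0; add h_7 = -1/6c^3 + 4/3c^2 + 1/3c - 3/2 to the basis.

S(f_2,h_6): lcm = ab. S = 3/2ac - 3/2a + c - 1.
  leading term ac: subtract (-1/6)·h_4 from 3/2ac - 3/2a + c - 1 → -1/6c^2 - 3/2a + 7/6c + 1/2
  leading term c^2: no divisor's leading term divides it; move -1/6c^2 to the remainder.
  leading term a: no divisor's leading term divides it; move -3/2a to the remainder.
  leading term c: no divisor's leading term divides it; move 7/6c to the remainder.
  leading term 1: no divisor's leading term divides it; move 1/2 to the remainder.
  remainder -1/6c^2 - 3/2a + 7/6c + 1/2 ≠ 0; add h_8 = -1/6c^2 - 3/2a + 7/6c + 1/2 to the basis.

S(h_4,h_8): lcm = ac^2. S = 1/9c^3 - 9a^2 + 7ac - 1/9c^2 + 3a - c.
  leading term c^3: subtract (-2/3)·h_7 from 1/9c^3 - 9a^2 + 7ac - 1/9c^2 + 3a - c → -9a^2 + 7ac + 7/9c^2 + 3a - 7/9c - 1
  leading term a^2: no divisor's leading term divides it; move -9a^2 to the remainder.
  leading term ac: subtract (-7/9)·h_4 from 7ac + 7/9c^2 + 3a - 7/9c - 1 → 3a + 6
  leading term a: no divisor's leading term divides it; move 3a to the remainder.
  leading term 1: no divisor's leading term divides it; move 6 to the remainder.
  remainder -9a^2 + 3a + 6 ≠ 0; add h_9 = -9a^2 + 3a + 6 to the basis.

The other S-polynomials (S(f_2,h_4), S(f_3,h_4), S(f_1,h_5), S(f_2,h_5), S(f_3,h_5), S(h_4,h_5), S(f_1,h_6), S(f_3,h_6), S(h_4,h_6), S(h_5,h_6), S(f_1,h_7), S(f_2,h_7), S(f_3,h_7), S(h_4,h_7), S(h_5,h_7), S(h_6,h_7), S(f_1,h_8), S(f_2,h_8), S(f_3,h_8), S(h_5,h_8), S(h_6,h_8), S(h_7,h_8), S(f_1,h_9), S(f_2,h_9), S(f_3,h_9), S(h_4,h_9), S(h_5,h_9), S(h_6,h_9), S(h_7,h_9), S(h_8,h_9)) all reduce to 0 modulo the current basis, so we have a Gröbner basis.
Inter-reduce: drop elements whose leading term is divisible by another's, tail-reduce, and make monic.
Reduced Gröbner basis: {a^2 - 1/3a - 2/3, ac - a + 2/3c - 2/3, c^2 + 9a - 7c - 3, b - 3/2c + 3/2}.
Label its elements g_1 = a^2 - 1/3a - 2/3, g_2 = ac - a + 2/3c - 2/3, g_3 = c^2 + 9a - 7c - 3, g_4 = b - 3/2c + 3/2.

Reduce p = -6ab - 3b^2 + 3/4c^2 - 54a + 2b + 39/2c + 135/4 modulo G:
  leading term ab: subtract (-6a)·g_4 from -6ab - 3b^2 + 3/4c^2 - 54a + 2b + 39/2c + 135/4 → -9ac - 3b^2 + 3/4c^2 - 45a + 2b + 39/2c + 135/4
  leading term ac: subtract (-9)·g_2 from -9ac - 3b^2 + 3/4c^2 - 45a + 2b + 39/2c + 135/4 → -3b^2 + 3/4c^2 - 54a + 2b + 51/2c + 111/4
  leading term b^2: subtract (-3b)·g_4 from -3b^2 + 3/4c^2 - 54a + 2b + 51/2c + 111/4 → -9/2bc + 3/4c^2 - 54a + 13/2b + 51/2c + 111/4
  leading term bc: subtract (-9/2c)·g_4 from -9/2bc + 3/4c^2 - 54a + 13/2b + 51/2c + 111/4 → -6c^2 - 54a + 13/2b + 129/4c + 111/4
  leading term c^2: subtract (-6)·g_3 from -6c^2 - 54a + 13/2b + 129/4c + 111/4 → 13/2b - 39/4c + 39/4
  leading term b: subtract (13/2)·g_4 from 13/2b - 39/4c + 39/4 → 0
  normal form = 0.
Since the normal form is 0, p ∈ I.

-6ab - 3b^2 + 3/4c^2 - 54a + 2b + 39/2c + 135/4 lies in I (it reduces to 0).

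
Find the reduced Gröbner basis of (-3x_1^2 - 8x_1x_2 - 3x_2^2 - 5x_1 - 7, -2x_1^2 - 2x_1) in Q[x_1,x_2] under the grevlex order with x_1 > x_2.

The reduced Gröbner basis is the canonical form of the ideal for this ordering.

f_1 = -3x_1^2 - 8x_1x_2 - 3x_2^2 - 5x_1 - 7, LT = x_1^2.
f_2 = -2x_1^2 - 2x_1, LT = x_1^2.

S(f_1,f_2): lcm = x_1^2. S = 8/3x_1x_2 + x_2^2 + 2/3x_1 + 7/3.
  leading term x_1x_2: no divisor's leading term divides it; move 8/3x_1x_2 to the remainder.
  leading term x_2^2: no divisor's leading term divides it; move x_2^2 to the remainder.
  leading term x_1: no divisor's leading term divides it; move 2/3x_1 to the remainder.
  leading term 1: no divisor's leading term divides it; move 7/3 to the remainder.
  remainder 8/3x_1x_2 + x_2^2 + 2/3x_1 + 7/3 ≠ 0; add g_3 = 8/3x_1x_2 + x_2^2 + 2/3x_1 + 7/3 to the basis.

S(f_1,g_3): lcm = x_1^2x_2. S = 55/24x_1x_2^2 + x_2^3 - 1/4x_1^2 + 5/3x_1x_2 - 7/8x_1 + 7/3x_2.
  leading term x_1x_2^2: subtract (55/64x_2)·g_3 from 55/24x_1x_2^2 + x_2^3 - 1/4x_1^2 + 5/3x_1x_2 - 7/8x_1 + 7/3x_2 → 9/64x_2^3 - 1/4x_1^2 + 35/32x_1x_2 - 7/8x_1 + 21/64x_2
  leading term x_2^3: no divisor's leading term divides it; move 9/64x_2^3 to the remainder.
  leading term x_1^2: subtract (1/12)·f_1 from -1/4x_1^2 + 35/32x_1x_2 - 7/8x_1 + 21/64x_2 → 169/96x_1x_2 + 1/4x_2^2 - 11/24x_1 + 21/64x_2 + 7/12
  leading term x_1x_2: subtract (169/256)·g_3 from 169/96x_1x_2 + 1/4x_2^2 - 11/24x_1 + 21/64x_2 + 7/12 → -105/256x_2^2 - 115/128x_1 + 21/64x_2 - 245/256
  leading term x_2^2: no divisor's leading term divides it; move -105/256x_2^2 to the remainder.
  leading term x_1: no divisor's leading term divides it; move -115/128x_1 to the remainder.
  leading term x_2: no divisor's leading term divides it; move 21/64x_2 to the remainder.
  leading term 1: no divisor's leading term divides it; move -245/256 to the remainder.
  remainder 9/64x_2^3 - 105/256x_2^2 - 115/128x_1 + 21/64x_2 - 245/256 ≠ 0; add g_4 = 9/64x_2^3 - 105/256x_2^2 - 115/128x_1 + 21/64x_2 - 245/256 to the basis.

The other S-polynomials (S(f_2,g_3), S(f_1,g_4), S(f_2,g_4), S(g_3,g_4)) all reduce to 0 modulo the current basis, so we have a Gröbner basis.
Inter-reduce: drop elements whose leading term is divisible by another's, tail-reduce, and make monic.

G = {x_2^3 - 35/12x_2^2 - 115/18x_1 + 7/3x_2 - 245/36, x_1^2 + x_1, x_1x_2 + 3/8x_2^2 + 1/4x_1 + 7/8}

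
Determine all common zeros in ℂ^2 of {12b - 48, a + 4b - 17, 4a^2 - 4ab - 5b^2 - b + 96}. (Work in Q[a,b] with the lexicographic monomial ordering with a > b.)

{(1, 4)}

Compute a lex Gröbner basis by Buchberger's algorithm.
f_1 = 12b - 48, LT = b.
f_2 = a + 4b - 17, LT = a.
f_3 = 4a^2 - 4ab - 5b^2 - b + 96, LT = a^2.

The S-polynomials (S(f_1,f_2), S(f_1,f_3), S(f_2,f_3)) all reduce to 0 modulo the current basis, so we have a Gröbner basis.
Inter-reduce: drop elements whose leading term is divisible by another's, tail-reduce, and make monic.
Reduced Gröbner basis: {a - 1, b - 4}.

A lex Gröbner basis eliminates variables successively. Here b - 4 depends only on b, with roots {4}; lifting each root through the earlier basis elements recovers the full solutions.
  b = 4: the earlier basis element becomes a - 1 = 0, giving a = 1 — point (1, 4).
Substituting each solution back into the original system confirms all equations vanish.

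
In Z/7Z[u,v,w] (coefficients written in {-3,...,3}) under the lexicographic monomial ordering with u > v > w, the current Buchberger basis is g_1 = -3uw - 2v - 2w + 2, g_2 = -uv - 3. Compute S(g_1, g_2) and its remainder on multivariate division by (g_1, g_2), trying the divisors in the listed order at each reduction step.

lcm(LM(g_1), LM(g_2)) = uvw.
S = (lcm/LT(g_1))·g_1 − (lcm/LT(g_2))·g_2 = 3v^2 + 3vw - 3v - 3w.
Reduce S modulo (g_1, g_2) in that order:
  leading term v^2: no divisor's leading term divides it; move 3v^2 to the remainder.
  leading term vw: no divisor's leading term divides it; move 3vw to the remainder.
  leading term v: no divisor's leading term divides it; move -3v to the remainder.
  leading term w: no divisor's leading term divides it; move -3w to the remainder.
The remainder 3v^2 + 3vw - 3v - 3w is nonzero, so it would be added as the next basis element.

S(g_1, g_2) = 3v^2 + 3vw - 3v - 3w; remainder on division = 3v^2 + 3vw - 3v - 3w.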